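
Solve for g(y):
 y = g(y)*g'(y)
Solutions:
 g(y) = -sqrt(C1 + y^2)
 g(y) = sqrt(C1 + y^2)


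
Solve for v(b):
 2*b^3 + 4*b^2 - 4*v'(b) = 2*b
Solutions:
 v(b) = C1 + b^4/8 + b^3/3 - b^2/4


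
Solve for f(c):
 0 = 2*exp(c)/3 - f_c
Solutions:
 f(c) = C1 + 2*exp(c)/3


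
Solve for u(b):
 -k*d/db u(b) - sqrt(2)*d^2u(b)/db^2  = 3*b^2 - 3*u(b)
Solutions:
 u(b) = C1*exp(sqrt(2)*b*(-k + sqrt(k^2 + 12*sqrt(2)))/4) + C2*exp(-sqrt(2)*b*(k + sqrt(k^2 + 12*sqrt(2)))/4) + b^2 + 2*b*k/3 + 2*k^2/9 + 2*sqrt(2)/3


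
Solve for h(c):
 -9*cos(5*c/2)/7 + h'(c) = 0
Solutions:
 h(c) = C1 + 18*sin(5*c/2)/35


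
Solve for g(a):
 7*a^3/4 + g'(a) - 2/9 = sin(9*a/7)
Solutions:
 g(a) = C1 - 7*a^4/16 + 2*a/9 - 7*cos(9*a/7)/9


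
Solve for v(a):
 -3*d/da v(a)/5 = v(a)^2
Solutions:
 v(a) = 3/(C1 + 5*a)


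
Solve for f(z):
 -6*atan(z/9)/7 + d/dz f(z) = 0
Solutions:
 f(z) = C1 + 6*z*atan(z/9)/7 - 27*log(z^2 + 81)/7


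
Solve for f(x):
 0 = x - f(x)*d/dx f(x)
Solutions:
 f(x) = -sqrt(C1 + x^2)
 f(x) = sqrt(C1 + x^2)


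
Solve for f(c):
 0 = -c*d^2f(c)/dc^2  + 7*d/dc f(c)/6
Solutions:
 f(c) = C1 + C2*c^(13/6)


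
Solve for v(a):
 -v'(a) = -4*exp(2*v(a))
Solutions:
 v(a) = log(-sqrt(-1/(C1 + 4*a))) - log(2)/2
 v(a) = log(-1/(C1 + 4*a))/2 - log(2)/2


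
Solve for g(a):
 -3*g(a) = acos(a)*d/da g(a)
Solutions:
 g(a) = C1*exp(-3*Integral(1/acos(a), a))


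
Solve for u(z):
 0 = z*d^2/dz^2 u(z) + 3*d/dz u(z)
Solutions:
 u(z) = C1 + C2/z^2


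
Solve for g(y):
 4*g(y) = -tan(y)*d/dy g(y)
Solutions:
 g(y) = C1/sin(y)^4


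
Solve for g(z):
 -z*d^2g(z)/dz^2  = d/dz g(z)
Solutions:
 g(z) = C1 + C2*log(z)


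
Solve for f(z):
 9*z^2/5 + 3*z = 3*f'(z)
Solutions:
 f(z) = C1 + z^3/5 + z^2/2


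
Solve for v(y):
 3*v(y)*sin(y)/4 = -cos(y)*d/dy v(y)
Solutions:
 v(y) = C1*cos(y)^(3/4)


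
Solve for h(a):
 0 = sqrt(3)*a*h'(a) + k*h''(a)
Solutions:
 h(a) = C1 + C2*sqrt(k)*erf(sqrt(2)*3^(1/4)*a*sqrt(1/k)/2)


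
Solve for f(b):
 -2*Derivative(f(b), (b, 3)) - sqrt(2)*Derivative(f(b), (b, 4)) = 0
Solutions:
 f(b) = C1 + C2*b + C3*b^2 + C4*exp(-sqrt(2)*b)


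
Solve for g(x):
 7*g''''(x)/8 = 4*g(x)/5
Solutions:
 g(x) = C1*exp(-2*2^(1/4)*35^(3/4)*x/35) + C2*exp(2*2^(1/4)*35^(3/4)*x/35) + C3*sin(2*2^(1/4)*35^(3/4)*x/35) + C4*cos(2*2^(1/4)*35^(3/4)*x/35)


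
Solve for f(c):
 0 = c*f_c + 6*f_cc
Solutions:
 f(c) = C1 + C2*erf(sqrt(3)*c/6)


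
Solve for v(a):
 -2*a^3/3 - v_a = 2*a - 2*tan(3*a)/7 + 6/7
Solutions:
 v(a) = C1 - a^4/6 - a^2 - 6*a/7 - 2*log(cos(3*a))/21


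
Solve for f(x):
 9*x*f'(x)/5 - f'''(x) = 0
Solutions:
 f(x) = C1 + Integral(C2*airyai(15^(2/3)*x/5) + C3*airybi(15^(2/3)*x/5), x)


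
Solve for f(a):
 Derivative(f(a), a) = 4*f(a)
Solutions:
 f(a) = C1*exp(4*a)


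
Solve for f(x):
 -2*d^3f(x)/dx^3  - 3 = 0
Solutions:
 f(x) = C1 + C2*x + C3*x^2 - x^3/4


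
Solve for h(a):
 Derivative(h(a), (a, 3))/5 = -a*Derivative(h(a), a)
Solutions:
 h(a) = C1 + Integral(C2*airyai(-5^(1/3)*a) + C3*airybi(-5^(1/3)*a), a)


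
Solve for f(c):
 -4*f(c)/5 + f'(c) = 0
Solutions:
 f(c) = C1*exp(4*c/5)


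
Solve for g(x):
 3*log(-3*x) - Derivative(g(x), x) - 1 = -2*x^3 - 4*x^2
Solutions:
 g(x) = C1 + x^4/2 + 4*x^3/3 + 3*x*log(-x) + x*(-4 + 3*log(3))


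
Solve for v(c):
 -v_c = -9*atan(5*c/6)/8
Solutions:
 v(c) = C1 + 9*c*atan(5*c/6)/8 - 27*log(25*c^2 + 36)/40


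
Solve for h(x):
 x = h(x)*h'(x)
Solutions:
 h(x) = -sqrt(C1 + x^2)
 h(x) = sqrt(C1 + x^2)


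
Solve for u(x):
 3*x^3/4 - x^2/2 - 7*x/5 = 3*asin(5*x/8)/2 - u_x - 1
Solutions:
 u(x) = C1 - 3*x^4/16 + x^3/6 + 7*x^2/10 + 3*x*asin(5*x/8)/2 - x + 3*sqrt(64 - 25*x^2)/10


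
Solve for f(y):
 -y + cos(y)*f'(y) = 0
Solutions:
 f(y) = C1 + Integral(y/cos(y), y)


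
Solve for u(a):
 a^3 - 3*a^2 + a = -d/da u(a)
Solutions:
 u(a) = C1 - a^4/4 + a^3 - a^2/2


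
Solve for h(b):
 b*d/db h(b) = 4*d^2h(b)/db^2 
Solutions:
 h(b) = C1 + C2*erfi(sqrt(2)*b/4)


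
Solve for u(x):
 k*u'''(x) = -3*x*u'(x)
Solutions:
 u(x) = C1 + Integral(C2*airyai(3^(1/3)*x*(-1/k)^(1/3)) + C3*airybi(3^(1/3)*x*(-1/k)^(1/3)), x)


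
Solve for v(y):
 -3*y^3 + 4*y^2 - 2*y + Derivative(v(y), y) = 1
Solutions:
 v(y) = C1 + 3*y^4/4 - 4*y^3/3 + y^2 + y


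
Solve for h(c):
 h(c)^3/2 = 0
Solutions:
 h(c) = 0


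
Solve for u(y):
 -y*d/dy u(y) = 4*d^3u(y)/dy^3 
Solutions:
 u(y) = C1 + Integral(C2*airyai(-2^(1/3)*y/2) + C3*airybi(-2^(1/3)*y/2), y)


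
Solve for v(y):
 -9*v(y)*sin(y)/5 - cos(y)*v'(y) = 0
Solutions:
 v(y) = C1*cos(y)^(9/5)


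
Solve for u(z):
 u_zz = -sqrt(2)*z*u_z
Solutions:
 u(z) = C1 + C2*erf(2^(3/4)*z/2)


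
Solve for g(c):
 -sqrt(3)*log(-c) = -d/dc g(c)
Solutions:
 g(c) = C1 + sqrt(3)*c*log(-c) - sqrt(3)*c


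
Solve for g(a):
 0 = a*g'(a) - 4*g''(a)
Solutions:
 g(a) = C1 + C2*erfi(sqrt(2)*a/4)


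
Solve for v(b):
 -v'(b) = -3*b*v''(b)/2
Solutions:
 v(b) = C1 + C2*b^(5/3)


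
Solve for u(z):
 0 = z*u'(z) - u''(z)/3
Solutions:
 u(z) = C1 + C2*erfi(sqrt(6)*z/2)


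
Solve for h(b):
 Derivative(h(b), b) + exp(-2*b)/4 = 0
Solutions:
 h(b) = C1 + exp(-2*b)/8


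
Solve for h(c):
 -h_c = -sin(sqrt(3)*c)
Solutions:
 h(c) = C1 - sqrt(3)*cos(sqrt(3)*c)/3


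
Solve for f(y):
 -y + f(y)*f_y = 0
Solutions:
 f(y) = -sqrt(C1 + y^2)
 f(y) = sqrt(C1 + y^2)


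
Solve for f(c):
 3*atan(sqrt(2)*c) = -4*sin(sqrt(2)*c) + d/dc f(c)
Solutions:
 f(c) = C1 + 3*c*atan(sqrt(2)*c) - 3*sqrt(2)*log(2*c^2 + 1)/4 - 2*sqrt(2)*cos(sqrt(2)*c)


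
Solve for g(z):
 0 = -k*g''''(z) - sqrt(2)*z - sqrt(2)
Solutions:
 g(z) = C1 + C2*z + C3*z^2 + C4*z^3 - sqrt(2)*z^5/(120*k) - sqrt(2)*z^4/(24*k)


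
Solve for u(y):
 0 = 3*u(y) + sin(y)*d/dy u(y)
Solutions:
 u(y) = C1*(cos(y) + 1)^(3/2)/(cos(y) - 1)^(3/2)


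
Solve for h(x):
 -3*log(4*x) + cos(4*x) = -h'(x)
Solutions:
 h(x) = C1 + 3*x*log(x) - 3*x + 6*x*log(2) - sin(4*x)/4


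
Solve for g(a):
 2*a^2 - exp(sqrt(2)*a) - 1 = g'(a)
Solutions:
 g(a) = C1 + 2*a^3/3 - a - sqrt(2)*exp(sqrt(2)*a)/2


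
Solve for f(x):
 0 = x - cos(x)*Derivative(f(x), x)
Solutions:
 f(x) = C1 + Integral(x/cos(x), x)


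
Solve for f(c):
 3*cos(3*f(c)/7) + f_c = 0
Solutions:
 3*c - 7*log(sin(3*f(c)/7) - 1)/6 + 7*log(sin(3*f(c)/7) + 1)/6 = C1


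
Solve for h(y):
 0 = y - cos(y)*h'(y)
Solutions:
 h(y) = C1 + Integral(y/cos(y), y)


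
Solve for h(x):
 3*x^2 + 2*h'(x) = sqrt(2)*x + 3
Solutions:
 h(x) = C1 - x^3/2 + sqrt(2)*x^2/4 + 3*x/2


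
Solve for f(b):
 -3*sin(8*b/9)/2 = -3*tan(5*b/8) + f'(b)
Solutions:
 f(b) = C1 - 24*log(cos(5*b/8))/5 + 27*cos(8*b/9)/16


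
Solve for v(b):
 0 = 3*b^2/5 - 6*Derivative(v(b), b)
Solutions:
 v(b) = C1 + b^3/30


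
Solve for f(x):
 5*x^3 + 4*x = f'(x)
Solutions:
 f(x) = C1 + 5*x^4/4 + 2*x^2


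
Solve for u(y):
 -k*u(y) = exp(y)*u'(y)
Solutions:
 u(y) = C1*exp(k*exp(-y))


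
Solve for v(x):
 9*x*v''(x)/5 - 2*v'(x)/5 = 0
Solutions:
 v(x) = C1 + C2*x^(11/9)


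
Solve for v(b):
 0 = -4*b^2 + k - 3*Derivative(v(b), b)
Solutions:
 v(b) = C1 - 4*b^3/9 + b*k/3


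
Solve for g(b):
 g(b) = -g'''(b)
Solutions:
 g(b) = C3*exp(-b) + (C1*sin(sqrt(3)*b/2) + C2*cos(sqrt(3)*b/2))*exp(b/2)


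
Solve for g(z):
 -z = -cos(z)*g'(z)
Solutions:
 g(z) = C1 + Integral(z/cos(z), z)


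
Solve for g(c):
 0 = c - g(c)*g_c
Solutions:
 g(c) = -sqrt(C1 + c^2)
 g(c) = sqrt(C1 + c^2)


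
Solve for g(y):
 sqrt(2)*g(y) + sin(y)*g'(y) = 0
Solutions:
 g(y) = C1*(cos(y) + 1)^(sqrt(2)/2)/(cos(y) - 1)^(sqrt(2)/2)


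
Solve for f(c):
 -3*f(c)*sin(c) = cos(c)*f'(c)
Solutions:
 f(c) = C1*cos(c)^3


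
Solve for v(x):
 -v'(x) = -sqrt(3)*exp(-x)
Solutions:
 v(x) = C1 - sqrt(3)*exp(-x)


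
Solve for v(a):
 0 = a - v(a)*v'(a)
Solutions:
 v(a) = -sqrt(C1 + a^2)
 v(a) = sqrt(C1 + a^2)


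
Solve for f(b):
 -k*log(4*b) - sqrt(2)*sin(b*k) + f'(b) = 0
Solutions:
 f(b) = C1 + b*k*(log(b) - 1) + 2*b*k*log(2) + sqrt(2)*Piecewise((-cos(b*k)/k, Ne(k, 0)), (0, True))


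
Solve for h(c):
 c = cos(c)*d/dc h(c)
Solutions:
 h(c) = C1 + Integral(c/cos(c), c)


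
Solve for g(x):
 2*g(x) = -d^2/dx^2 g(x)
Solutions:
 g(x) = C1*sin(sqrt(2)*x) + C2*cos(sqrt(2)*x)


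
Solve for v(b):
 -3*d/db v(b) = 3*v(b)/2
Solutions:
 v(b) = C1*exp(-b/2)


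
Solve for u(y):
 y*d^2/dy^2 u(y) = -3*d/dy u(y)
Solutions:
 u(y) = C1 + C2/y^2


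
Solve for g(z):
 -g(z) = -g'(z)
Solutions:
 g(z) = C1*exp(z)


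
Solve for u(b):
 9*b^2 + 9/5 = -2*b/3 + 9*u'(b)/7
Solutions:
 u(b) = C1 + 7*b^3/3 + 7*b^2/27 + 7*b/5


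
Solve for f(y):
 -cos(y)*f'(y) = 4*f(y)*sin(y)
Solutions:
 f(y) = C1*cos(y)^4


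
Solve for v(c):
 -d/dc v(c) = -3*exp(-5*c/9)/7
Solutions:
 v(c) = C1 - 27*exp(-5*c/9)/35


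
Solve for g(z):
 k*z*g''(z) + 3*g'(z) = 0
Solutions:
 g(z) = C1 + z^(((re(k) - 3)*re(k) + im(k)^2)/(re(k)^2 + im(k)^2))*(C2*sin(3*log(z)*Abs(im(k))/(re(k)^2 + im(k)^2)) + C3*cos(3*log(z)*im(k)/(re(k)^2 + im(k)^2)))


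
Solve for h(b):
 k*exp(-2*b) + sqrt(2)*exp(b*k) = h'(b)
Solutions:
 h(b) = C1 - k*exp(-2*b)/2 + sqrt(2)*exp(b*k)/k


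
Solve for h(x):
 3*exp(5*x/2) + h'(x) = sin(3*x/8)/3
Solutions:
 h(x) = C1 - 6*exp(5*x/2)/5 - 8*cos(3*x/8)/9


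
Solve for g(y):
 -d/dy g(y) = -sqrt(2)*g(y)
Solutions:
 g(y) = C1*exp(sqrt(2)*y)


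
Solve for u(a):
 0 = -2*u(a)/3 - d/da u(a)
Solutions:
 u(a) = C1*exp(-2*a/3)


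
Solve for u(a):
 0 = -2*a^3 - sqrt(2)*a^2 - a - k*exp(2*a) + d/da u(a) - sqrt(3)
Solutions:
 u(a) = C1 + a^4/2 + sqrt(2)*a^3/3 + a^2/2 + sqrt(3)*a + k*exp(2*a)/2


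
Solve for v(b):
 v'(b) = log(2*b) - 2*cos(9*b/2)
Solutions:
 v(b) = C1 + b*log(b) - b + b*log(2) - 4*sin(9*b/2)/9


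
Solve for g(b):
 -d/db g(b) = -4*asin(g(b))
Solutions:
 Integral(1/asin(_y), (_y, g(b))) = C1 + 4*b


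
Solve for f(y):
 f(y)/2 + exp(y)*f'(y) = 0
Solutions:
 f(y) = C1*exp(exp(-y)/2)


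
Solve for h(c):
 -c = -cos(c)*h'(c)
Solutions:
 h(c) = C1 + Integral(c/cos(c), c)


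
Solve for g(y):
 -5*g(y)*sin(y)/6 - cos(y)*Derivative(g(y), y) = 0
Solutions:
 g(y) = C1*cos(y)^(5/6)


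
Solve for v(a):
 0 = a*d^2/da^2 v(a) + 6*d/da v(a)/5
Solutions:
 v(a) = C1 + C2/a^(1/5)


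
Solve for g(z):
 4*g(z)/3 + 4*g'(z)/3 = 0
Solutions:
 g(z) = C1*exp(-z)


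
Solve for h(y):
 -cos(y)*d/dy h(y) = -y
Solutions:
 h(y) = C1 + Integral(y/cos(y), y)


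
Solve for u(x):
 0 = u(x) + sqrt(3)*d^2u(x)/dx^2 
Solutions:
 u(x) = C1*sin(3^(3/4)*x/3) + C2*cos(3^(3/4)*x/3)


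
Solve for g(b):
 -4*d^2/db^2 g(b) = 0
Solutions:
 g(b) = C1 + C2*b


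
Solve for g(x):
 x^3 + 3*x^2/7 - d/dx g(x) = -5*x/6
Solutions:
 g(x) = C1 + x^4/4 + x^3/7 + 5*x^2/12


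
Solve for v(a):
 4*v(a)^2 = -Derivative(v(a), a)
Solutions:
 v(a) = 1/(C1 + 4*a)


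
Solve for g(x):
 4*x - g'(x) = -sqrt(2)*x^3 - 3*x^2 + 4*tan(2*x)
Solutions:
 g(x) = C1 + sqrt(2)*x^4/4 + x^3 + 2*x^2 + 2*log(cos(2*x))


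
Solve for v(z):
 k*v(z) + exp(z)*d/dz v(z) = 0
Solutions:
 v(z) = C1*exp(k*exp(-z))


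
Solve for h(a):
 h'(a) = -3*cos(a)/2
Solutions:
 h(a) = C1 - 3*sin(a)/2


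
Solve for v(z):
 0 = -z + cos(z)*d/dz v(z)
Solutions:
 v(z) = C1 + Integral(z/cos(z), z)


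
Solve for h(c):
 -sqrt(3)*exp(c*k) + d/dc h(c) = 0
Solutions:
 h(c) = C1 + sqrt(3)*exp(c*k)/k


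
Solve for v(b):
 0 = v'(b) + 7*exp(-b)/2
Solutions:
 v(b) = C1 + 7*exp(-b)/2


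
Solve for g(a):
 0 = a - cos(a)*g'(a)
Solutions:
 g(a) = C1 + Integral(a/cos(a), a)


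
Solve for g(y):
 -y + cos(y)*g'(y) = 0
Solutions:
 g(y) = C1 + Integral(y/cos(y), y)


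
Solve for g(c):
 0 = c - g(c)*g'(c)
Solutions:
 g(c) = -sqrt(C1 + c^2)
 g(c) = sqrt(C1 + c^2)


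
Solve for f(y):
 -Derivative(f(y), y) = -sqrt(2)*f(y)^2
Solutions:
 f(y) = -1/(C1 + sqrt(2)*y)


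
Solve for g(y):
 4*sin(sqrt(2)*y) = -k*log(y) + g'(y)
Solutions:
 g(y) = C1 + k*y*(log(y) - 1) - 2*sqrt(2)*cos(sqrt(2)*y)


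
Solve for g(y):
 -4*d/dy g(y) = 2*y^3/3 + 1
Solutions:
 g(y) = C1 - y^4/24 - y/4


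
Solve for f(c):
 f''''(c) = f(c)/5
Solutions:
 f(c) = C1*exp(-5^(3/4)*c/5) + C2*exp(5^(3/4)*c/5) + C3*sin(5^(3/4)*c/5) + C4*cos(5^(3/4)*c/5)


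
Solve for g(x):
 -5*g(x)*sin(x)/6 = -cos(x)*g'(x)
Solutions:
 g(x) = C1/cos(x)^(5/6)


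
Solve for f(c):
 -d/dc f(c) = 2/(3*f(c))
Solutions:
 f(c) = -sqrt(C1 - 12*c)/3
 f(c) = sqrt(C1 - 12*c)/3


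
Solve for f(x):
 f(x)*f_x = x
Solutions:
 f(x) = -sqrt(C1 + x^2)
 f(x) = sqrt(C1 + x^2)


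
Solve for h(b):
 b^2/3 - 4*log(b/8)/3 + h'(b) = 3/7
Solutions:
 h(b) = C1 - b^3/9 + 4*b*log(b)/3 - 4*b*log(2) - 19*b/21


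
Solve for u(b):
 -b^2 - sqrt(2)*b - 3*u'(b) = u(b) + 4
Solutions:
 u(b) = C1*exp(-b/3) - b^2 - sqrt(2)*b + 6*b - 22 + 3*sqrt(2)


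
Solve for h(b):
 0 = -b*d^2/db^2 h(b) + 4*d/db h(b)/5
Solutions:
 h(b) = C1 + C2*b^(9/5)


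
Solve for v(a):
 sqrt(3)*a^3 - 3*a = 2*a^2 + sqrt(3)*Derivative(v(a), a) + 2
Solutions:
 v(a) = C1 + a^4/4 - 2*sqrt(3)*a^3/9 - sqrt(3)*a^2/2 - 2*sqrt(3)*a/3


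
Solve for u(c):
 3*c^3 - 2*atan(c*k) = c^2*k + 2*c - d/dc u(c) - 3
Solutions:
 u(c) = C1 - 3*c^4/4 + c^3*k/3 + c^2 - 3*c + 2*Piecewise((c*atan(c*k) - log(c^2*k^2 + 1)/(2*k), Ne(k, 0)), (0, True))


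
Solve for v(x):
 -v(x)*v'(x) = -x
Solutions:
 v(x) = -sqrt(C1 + x^2)
 v(x) = sqrt(C1 + x^2)


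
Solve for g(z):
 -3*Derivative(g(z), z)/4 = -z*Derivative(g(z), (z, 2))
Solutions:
 g(z) = C1 + C2*z^(7/4)


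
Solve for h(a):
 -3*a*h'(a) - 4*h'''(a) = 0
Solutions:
 h(a) = C1 + Integral(C2*airyai(-6^(1/3)*a/2) + C3*airybi(-6^(1/3)*a/2), a)


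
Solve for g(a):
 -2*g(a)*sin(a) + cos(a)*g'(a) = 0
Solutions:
 g(a) = C1/cos(a)^2


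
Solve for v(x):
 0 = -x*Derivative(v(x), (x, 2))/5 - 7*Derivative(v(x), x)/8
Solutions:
 v(x) = C1 + C2/x^(27/8)


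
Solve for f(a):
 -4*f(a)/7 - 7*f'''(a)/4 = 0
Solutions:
 f(a) = C3*exp(-2*14^(1/3)*a/7) + (C1*sin(14^(1/3)*sqrt(3)*a/7) + C2*cos(14^(1/3)*sqrt(3)*a/7))*exp(14^(1/3)*a/7)


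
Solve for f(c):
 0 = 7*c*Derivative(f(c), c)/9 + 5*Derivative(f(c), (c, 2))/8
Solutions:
 f(c) = C1 + C2*erf(2*sqrt(35)*c/15)


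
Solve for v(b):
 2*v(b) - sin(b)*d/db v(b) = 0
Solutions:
 v(b) = C1*(cos(b) - 1)/(cos(b) + 1)


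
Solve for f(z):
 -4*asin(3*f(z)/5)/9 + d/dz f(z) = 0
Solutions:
 Integral(1/asin(3*_y/5), (_y, f(z))) = C1 + 4*z/9


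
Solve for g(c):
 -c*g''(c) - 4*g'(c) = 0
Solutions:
 g(c) = C1 + C2/c^3


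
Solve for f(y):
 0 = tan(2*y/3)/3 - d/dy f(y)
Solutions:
 f(y) = C1 - log(cos(2*y/3))/2


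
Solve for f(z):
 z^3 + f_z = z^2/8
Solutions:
 f(z) = C1 - z^4/4 + z^3/24


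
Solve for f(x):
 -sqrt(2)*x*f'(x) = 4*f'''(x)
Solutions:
 f(x) = C1 + Integral(C2*airyai(-sqrt(2)*x/2) + C3*airybi(-sqrt(2)*x/2), x)


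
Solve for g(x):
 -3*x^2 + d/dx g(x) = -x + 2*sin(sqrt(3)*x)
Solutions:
 g(x) = C1 + x^3 - x^2/2 - 2*sqrt(3)*cos(sqrt(3)*x)/3


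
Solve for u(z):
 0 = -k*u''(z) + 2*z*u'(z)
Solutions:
 u(z) = C1 + C2*erf(z*sqrt(-1/k))/sqrt(-1/k)


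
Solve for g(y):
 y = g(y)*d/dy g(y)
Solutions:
 g(y) = -sqrt(C1 + y^2)
 g(y) = sqrt(C1 + y^2)


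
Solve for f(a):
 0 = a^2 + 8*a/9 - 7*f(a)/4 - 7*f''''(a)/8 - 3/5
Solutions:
 f(a) = 4*a^2/7 + 32*a/63 + (C1*sin(2^(3/4)*a/2) + C2*cos(2^(3/4)*a/2))*exp(-2^(3/4)*a/2) + (C3*sin(2^(3/4)*a/2) + C4*cos(2^(3/4)*a/2))*exp(2^(3/4)*a/2) - 12/35


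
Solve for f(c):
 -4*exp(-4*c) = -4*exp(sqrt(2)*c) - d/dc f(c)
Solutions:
 f(c) = C1 - 2*sqrt(2)*exp(sqrt(2)*c) - exp(-4*c)


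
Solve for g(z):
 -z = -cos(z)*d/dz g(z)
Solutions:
 g(z) = C1 + Integral(z/cos(z), z)


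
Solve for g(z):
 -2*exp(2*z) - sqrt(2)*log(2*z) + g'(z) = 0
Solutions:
 g(z) = C1 + sqrt(2)*z*log(z) + sqrt(2)*z*(-1 + log(2)) + exp(2*z)


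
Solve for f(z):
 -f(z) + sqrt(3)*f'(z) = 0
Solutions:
 f(z) = C1*exp(sqrt(3)*z/3)


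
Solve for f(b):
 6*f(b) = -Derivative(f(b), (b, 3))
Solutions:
 f(b) = C3*exp(-6^(1/3)*b) + (C1*sin(2^(1/3)*3^(5/6)*b/2) + C2*cos(2^(1/3)*3^(5/6)*b/2))*exp(6^(1/3)*b/2)


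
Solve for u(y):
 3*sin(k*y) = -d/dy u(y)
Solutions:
 u(y) = C1 + 3*cos(k*y)/k


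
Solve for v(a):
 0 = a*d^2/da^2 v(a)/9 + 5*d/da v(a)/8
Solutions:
 v(a) = C1 + C2/a^(37/8)


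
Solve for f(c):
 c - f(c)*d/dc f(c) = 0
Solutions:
 f(c) = -sqrt(C1 + c^2)
 f(c) = sqrt(C1 + c^2)


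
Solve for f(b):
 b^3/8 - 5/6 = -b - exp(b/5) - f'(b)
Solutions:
 f(b) = C1 - b^4/32 - b^2/2 + 5*b/6 - 5*exp(b/5)


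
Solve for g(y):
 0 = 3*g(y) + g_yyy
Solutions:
 g(y) = C3*exp(-3^(1/3)*y) + (C1*sin(3^(5/6)*y/2) + C2*cos(3^(5/6)*y/2))*exp(3^(1/3)*y/2)


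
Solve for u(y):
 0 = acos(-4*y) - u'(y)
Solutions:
 u(y) = C1 + y*acos(-4*y) + sqrt(1 - 16*y^2)/4


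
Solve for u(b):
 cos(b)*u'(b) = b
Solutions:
 u(b) = C1 + Integral(b/cos(b), b)


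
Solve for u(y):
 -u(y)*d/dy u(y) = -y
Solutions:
 u(y) = -sqrt(C1 + y^2)
 u(y) = sqrt(C1 + y^2)


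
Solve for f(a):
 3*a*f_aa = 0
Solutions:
 f(a) = C1 + C2*a


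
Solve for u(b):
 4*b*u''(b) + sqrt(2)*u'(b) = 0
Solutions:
 u(b) = C1 + C2*b^(1 - sqrt(2)/4)


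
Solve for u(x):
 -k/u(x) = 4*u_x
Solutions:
 u(x) = -sqrt(C1 - 2*k*x)/2
 u(x) = sqrt(C1 - 2*k*x)/2


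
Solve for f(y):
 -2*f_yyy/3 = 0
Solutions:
 f(y) = C1 + C2*y + C3*y^2


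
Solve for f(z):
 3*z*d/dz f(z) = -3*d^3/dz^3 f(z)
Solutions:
 f(z) = C1 + Integral(C2*airyai(-z) + C3*airybi(-z), z)


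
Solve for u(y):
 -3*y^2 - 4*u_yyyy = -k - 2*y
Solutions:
 u(y) = C1 + C2*y + C3*y^2 + C4*y^3 + k*y^4/96 - y^6/480 + y^5/240


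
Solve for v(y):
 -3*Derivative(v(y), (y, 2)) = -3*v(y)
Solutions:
 v(y) = C1*exp(-y) + C2*exp(y)


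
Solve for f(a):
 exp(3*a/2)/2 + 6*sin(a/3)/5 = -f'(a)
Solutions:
 f(a) = C1 - exp(3*a/2)/3 + 18*cos(a/3)/5


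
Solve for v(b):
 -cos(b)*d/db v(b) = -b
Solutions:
 v(b) = C1 + Integral(b/cos(b), b)


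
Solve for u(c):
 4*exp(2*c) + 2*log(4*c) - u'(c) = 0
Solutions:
 u(c) = C1 + 2*c*log(c) + 2*c*(-1 + 2*log(2)) + 2*exp(2*c)


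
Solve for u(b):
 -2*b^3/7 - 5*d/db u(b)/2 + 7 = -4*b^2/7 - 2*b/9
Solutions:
 u(b) = C1 - b^4/35 + 8*b^3/105 + 2*b^2/45 + 14*b/5


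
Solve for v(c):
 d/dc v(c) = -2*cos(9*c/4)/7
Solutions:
 v(c) = C1 - 8*sin(9*c/4)/63


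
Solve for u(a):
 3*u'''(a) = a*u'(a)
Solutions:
 u(a) = C1 + Integral(C2*airyai(3^(2/3)*a/3) + C3*airybi(3^(2/3)*a/3), a)


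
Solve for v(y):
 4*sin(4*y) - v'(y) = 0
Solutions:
 v(y) = C1 - cos(4*y)


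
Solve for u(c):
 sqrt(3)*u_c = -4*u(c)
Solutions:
 u(c) = C1*exp(-4*sqrt(3)*c/3)


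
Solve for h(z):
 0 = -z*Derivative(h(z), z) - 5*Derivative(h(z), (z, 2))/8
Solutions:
 h(z) = C1 + C2*erf(2*sqrt(5)*z/5)


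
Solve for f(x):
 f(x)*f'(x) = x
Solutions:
 f(x) = -sqrt(C1 + x^2)
 f(x) = sqrt(C1 + x^2)


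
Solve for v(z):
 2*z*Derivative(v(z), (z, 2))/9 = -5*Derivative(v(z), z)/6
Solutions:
 v(z) = C1 + C2/z^(11/4)


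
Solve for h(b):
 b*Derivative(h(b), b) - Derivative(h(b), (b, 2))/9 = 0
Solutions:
 h(b) = C1 + C2*erfi(3*sqrt(2)*b/2)


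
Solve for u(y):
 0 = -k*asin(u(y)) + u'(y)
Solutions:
 Integral(1/asin(_y), (_y, u(y))) = C1 + k*y


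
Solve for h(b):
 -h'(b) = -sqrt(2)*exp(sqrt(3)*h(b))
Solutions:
 h(b) = sqrt(3)*(2*log(-1/(C1 + sqrt(2)*b)) - log(3))/6


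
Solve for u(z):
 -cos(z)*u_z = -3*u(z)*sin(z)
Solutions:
 u(z) = C1/cos(z)^3


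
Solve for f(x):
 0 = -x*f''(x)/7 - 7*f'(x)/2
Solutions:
 f(x) = C1 + C2/x^(47/2)


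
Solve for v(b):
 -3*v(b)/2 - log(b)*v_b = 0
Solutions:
 v(b) = C1*exp(-3*li(b)/2)


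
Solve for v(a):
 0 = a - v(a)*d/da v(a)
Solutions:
 v(a) = -sqrt(C1 + a^2)
 v(a) = sqrt(C1 + a^2)


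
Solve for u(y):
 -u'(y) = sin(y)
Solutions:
 u(y) = C1 + cos(y)


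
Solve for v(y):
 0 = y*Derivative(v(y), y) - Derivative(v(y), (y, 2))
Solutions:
 v(y) = C1 + C2*erfi(sqrt(2)*y/2)


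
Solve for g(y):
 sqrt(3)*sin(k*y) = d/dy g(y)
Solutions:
 g(y) = C1 - sqrt(3)*cos(k*y)/k


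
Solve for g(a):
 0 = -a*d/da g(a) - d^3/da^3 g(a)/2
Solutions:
 g(a) = C1 + Integral(C2*airyai(-2^(1/3)*a) + C3*airybi(-2^(1/3)*a), a)


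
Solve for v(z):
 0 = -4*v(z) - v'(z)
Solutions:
 v(z) = C1*exp(-4*z)


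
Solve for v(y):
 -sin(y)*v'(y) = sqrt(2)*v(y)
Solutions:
 v(y) = C1*(cos(y) + 1)^(sqrt(2)/2)/(cos(y) - 1)^(sqrt(2)/2)


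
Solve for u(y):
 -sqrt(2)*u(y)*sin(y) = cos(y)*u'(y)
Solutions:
 u(y) = C1*cos(y)^(sqrt(2))


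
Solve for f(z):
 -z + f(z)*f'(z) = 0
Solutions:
 f(z) = -sqrt(C1 + z^2)
 f(z) = sqrt(C1 + z^2)


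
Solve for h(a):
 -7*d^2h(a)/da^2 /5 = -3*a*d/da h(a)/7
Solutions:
 h(a) = C1 + C2*erfi(sqrt(30)*a/14)


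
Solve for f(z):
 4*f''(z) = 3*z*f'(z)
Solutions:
 f(z) = C1 + C2*erfi(sqrt(6)*z/4)


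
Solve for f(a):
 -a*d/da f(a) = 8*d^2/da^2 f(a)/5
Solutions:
 f(a) = C1 + C2*erf(sqrt(5)*a/4)


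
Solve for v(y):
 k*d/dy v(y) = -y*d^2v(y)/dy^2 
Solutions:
 v(y) = C1 + y^(1 - re(k))*(C2*sin(log(y)*Abs(im(k))) + C3*cos(log(y)*im(k)))


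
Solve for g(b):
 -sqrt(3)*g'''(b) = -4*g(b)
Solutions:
 g(b) = C3*exp(2^(2/3)*3^(5/6)*b/3) + (C1*sin(2^(2/3)*3^(1/3)*b/2) + C2*cos(2^(2/3)*3^(1/3)*b/2))*exp(-2^(2/3)*3^(5/6)*b/6)


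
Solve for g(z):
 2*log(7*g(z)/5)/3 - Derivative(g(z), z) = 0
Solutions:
 3*Integral(1/(-log(_y) - log(7) + log(5)), (_y, g(z)))/2 = C1 - z


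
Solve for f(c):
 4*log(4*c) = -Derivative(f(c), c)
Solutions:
 f(c) = C1 - 4*c*log(c) - c*log(256) + 4*c


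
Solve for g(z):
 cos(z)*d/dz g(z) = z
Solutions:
 g(z) = C1 + Integral(z/cos(z), z)


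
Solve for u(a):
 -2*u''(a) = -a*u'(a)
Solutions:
 u(a) = C1 + C2*erfi(a/2)


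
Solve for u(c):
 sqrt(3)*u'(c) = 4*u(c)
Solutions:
 u(c) = C1*exp(4*sqrt(3)*c/3)


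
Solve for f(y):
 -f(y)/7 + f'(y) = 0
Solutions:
 f(y) = C1*exp(y/7)


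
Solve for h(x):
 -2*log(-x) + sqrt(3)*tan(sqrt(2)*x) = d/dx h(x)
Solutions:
 h(x) = C1 - 2*x*log(-x) + 2*x - sqrt(6)*log(cos(sqrt(2)*x))/2


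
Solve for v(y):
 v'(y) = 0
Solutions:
 v(y) = C1


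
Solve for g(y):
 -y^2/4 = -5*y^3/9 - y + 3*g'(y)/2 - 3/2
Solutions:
 g(y) = C1 + 5*y^4/54 - y^3/18 + y^2/3 + y


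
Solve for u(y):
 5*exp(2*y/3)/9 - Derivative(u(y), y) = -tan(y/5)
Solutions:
 u(y) = C1 + 5*exp(2*y/3)/6 - 5*log(cos(y/5))


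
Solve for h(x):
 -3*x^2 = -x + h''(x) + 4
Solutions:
 h(x) = C1 + C2*x - x^4/4 + x^3/6 - 2*x^2


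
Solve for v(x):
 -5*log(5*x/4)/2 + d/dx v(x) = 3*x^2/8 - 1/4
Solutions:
 v(x) = C1 + x^3/8 + 5*x*log(x)/2 - 5*x*log(2) - 11*x/4 + 5*x*log(5)/2


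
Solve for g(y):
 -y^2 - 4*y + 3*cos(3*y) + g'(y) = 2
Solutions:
 g(y) = C1 + y^3/3 + 2*y^2 + 2*y - sin(3*y)


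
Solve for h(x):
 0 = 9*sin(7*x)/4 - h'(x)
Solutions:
 h(x) = C1 - 9*cos(7*x)/28


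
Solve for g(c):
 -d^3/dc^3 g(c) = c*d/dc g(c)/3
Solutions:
 g(c) = C1 + Integral(C2*airyai(-3^(2/3)*c/3) + C3*airybi(-3^(2/3)*c/3), c)


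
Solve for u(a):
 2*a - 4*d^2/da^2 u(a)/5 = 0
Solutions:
 u(a) = C1 + C2*a + 5*a^3/12


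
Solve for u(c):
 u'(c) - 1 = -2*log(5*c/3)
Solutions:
 u(c) = C1 - 2*c*log(c) + c*log(9/25) + 3*c


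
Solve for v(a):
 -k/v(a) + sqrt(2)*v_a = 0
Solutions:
 v(a) = -sqrt(C1 + sqrt(2)*a*k)
 v(a) = sqrt(C1 + sqrt(2)*a*k)


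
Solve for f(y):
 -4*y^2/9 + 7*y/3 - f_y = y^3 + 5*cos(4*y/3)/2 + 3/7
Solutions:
 f(y) = C1 - y^4/4 - 4*y^3/27 + 7*y^2/6 - 3*y/7 - 15*sin(4*y/3)/8


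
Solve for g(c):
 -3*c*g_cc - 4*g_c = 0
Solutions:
 g(c) = C1 + C2/c^(1/3)


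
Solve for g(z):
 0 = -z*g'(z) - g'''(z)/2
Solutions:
 g(z) = C1 + Integral(C2*airyai(-2^(1/3)*z) + C3*airybi(-2^(1/3)*z), z)


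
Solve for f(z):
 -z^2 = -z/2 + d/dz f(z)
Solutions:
 f(z) = C1 - z^3/3 + z^2/4


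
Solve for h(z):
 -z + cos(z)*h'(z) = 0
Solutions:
 h(z) = C1 + Integral(z/cos(z), z)


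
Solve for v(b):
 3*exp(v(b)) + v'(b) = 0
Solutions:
 v(b) = log(1/(C1 + 3*b))


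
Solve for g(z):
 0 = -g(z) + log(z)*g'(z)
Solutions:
 g(z) = C1*exp(li(z))


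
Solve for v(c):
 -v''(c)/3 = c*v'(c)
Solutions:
 v(c) = C1 + C2*erf(sqrt(6)*c/2)


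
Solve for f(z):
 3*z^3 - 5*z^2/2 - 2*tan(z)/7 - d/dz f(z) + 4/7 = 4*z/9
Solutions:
 f(z) = C1 + 3*z^4/4 - 5*z^3/6 - 2*z^2/9 + 4*z/7 + 2*log(cos(z))/7


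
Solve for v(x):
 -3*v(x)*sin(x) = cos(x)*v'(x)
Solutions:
 v(x) = C1*cos(x)^3


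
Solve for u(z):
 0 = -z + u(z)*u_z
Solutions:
 u(z) = -sqrt(C1 + z^2)
 u(z) = sqrt(C1 + z^2)


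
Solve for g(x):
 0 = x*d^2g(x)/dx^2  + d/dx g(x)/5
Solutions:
 g(x) = C1 + C2*x^(4/5)


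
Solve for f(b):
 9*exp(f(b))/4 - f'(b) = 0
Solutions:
 f(b) = log(-1/(C1 + 9*b)) + 2*log(2)


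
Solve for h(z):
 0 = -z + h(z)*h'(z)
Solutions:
 h(z) = -sqrt(C1 + z^2)
 h(z) = sqrt(C1 + z^2)


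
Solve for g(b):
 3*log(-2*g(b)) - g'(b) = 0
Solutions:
 -Integral(1/(log(-_y) + log(2)), (_y, g(b)))/3 = C1 - b


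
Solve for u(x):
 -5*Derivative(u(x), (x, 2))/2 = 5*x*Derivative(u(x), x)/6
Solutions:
 u(x) = C1 + C2*erf(sqrt(6)*x/6)


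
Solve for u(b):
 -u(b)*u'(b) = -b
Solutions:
 u(b) = -sqrt(C1 + b^2)
 u(b) = sqrt(C1 + b^2)


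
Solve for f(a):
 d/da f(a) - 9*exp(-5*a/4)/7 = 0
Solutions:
 f(a) = C1 - 36*exp(-5*a/4)/35


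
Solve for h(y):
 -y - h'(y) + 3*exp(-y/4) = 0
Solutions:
 h(y) = C1 - y^2/2 - 12*exp(-y/4)


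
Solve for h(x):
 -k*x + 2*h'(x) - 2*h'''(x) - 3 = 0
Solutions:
 h(x) = C1 + C2*exp(-x) + C3*exp(x) + k*x^2/4 + 3*x/2


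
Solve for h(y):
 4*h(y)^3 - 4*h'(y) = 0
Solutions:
 h(y) = -sqrt(2)*sqrt(-1/(C1 + y))/2
 h(y) = sqrt(2)*sqrt(-1/(C1 + y))/2


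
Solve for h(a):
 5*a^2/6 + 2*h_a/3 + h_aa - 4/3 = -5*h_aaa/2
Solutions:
 h(a) = C1 - 5*a^3/12 + 15*a^2/8 + 23*a/4 + (C2*sin(sqrt(51)*a/15) + C3*cos(sqrt(51)*a/15))*exp(-a/5)


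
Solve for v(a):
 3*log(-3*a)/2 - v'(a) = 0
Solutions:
 v(a) = C1 + 3*a*log(-a)/2 + 3*a*(-1 + log(3))/2


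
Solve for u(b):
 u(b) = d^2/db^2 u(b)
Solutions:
 u(b) = C1*exp(-b) + C2*exp(b)


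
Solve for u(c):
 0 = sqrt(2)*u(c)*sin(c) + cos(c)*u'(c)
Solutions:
 u(c) = C1*cos(c)^(sqrt(2))


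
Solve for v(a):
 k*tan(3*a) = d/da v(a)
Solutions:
 v(a) = C1 - k*log(cos(3*a))/3


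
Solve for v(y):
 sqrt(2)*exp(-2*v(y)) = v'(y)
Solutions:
 v(y) = log(-sqrt(C1 + 2*sqrt(2)*y))
 v(y) = log(C1 + 2*sqrt(2)*y)/2


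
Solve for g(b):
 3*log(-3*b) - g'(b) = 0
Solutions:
 g(b) = C1 + 3*b*log(-b) + 3*b*(-1 + log(3))


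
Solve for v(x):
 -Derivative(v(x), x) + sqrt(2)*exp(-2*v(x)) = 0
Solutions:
 v(x) = log(-sqrt(C1 + 2*sqrt(2)*x))
 v(x) = log(C1 + 2*sqrt(2)*x)/2


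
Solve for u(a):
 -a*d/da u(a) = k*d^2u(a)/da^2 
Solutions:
 u(a) = C1 + C2*sqrt(k)*erf(sqrt(2)*a*sqrt(1/k)/2)


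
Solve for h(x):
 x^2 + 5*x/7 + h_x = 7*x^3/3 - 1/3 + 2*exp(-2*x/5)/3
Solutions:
 h(x) = C1 + 7*x^4/12 - x^3/3 - 5*x^2/14 - x/3 - 5*exp(-2*x/5)/3


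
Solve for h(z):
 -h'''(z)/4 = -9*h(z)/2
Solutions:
 h(z) = C3*exp(18^(1/3)*z) + (C1*sin(3*2^(1/3)*3^(1/6)*z/2) + C2*cos(3*2^(1/3)*3^(1/6)*z/2))*exp(-18^(1/3)*z/2)


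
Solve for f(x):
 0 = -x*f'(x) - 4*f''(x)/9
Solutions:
 f(x) = C1 + C2*erf(3*sqrt(2)*x/4)


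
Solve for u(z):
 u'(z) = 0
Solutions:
 u(z) = C1


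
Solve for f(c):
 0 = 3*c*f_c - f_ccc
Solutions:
 f(c) = C1 + Integral(C2*airyai(3^(1/3)*c) + C3*airybi(3^(1/3)*c), c)


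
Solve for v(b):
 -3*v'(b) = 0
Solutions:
 v(b) = C1


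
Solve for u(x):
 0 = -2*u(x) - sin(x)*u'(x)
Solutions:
 u(x) = C1*(cos(x) + 1)/(cos(x) - 1)


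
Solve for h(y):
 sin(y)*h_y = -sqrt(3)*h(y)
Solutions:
 h(y) = C1*(cos(y) + 1)^(sqrt(3)/2)/(cos(y) - 1)^(sqrt(3)/2)


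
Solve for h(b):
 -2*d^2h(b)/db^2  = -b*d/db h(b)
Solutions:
 h(b) = C1 + C2*erfi(b/2)


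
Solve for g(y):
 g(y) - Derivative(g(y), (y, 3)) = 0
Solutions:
 g(y) = C3*exp(y) + (C1*sin(sqrt(3)*y/2) + C2*cos(sqrt(3)*y/2))*exp(-y/2)


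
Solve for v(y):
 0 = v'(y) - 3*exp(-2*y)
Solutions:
 v(y) = C1 - 3*exp(-2*y)/2


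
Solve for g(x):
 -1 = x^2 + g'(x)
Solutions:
 g(x) = C1 - x^3/3 - x


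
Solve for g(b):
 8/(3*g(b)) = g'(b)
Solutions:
 g(b) = -sqrt(C1 + 48*b)/3
 g(b) = sqrt(C1 + 48*b)/3


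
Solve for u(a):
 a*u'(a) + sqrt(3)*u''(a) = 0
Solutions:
 u(a) = C1 + C2*erf(sqrt(2)*3^(3/4)*a/6)


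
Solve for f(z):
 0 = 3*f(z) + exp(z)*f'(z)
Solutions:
 f(z) = C1*exp(3*exp(-z))


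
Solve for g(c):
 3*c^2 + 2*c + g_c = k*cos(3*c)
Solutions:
 g(c) = C1 - c^3 - c^2 + k*sin(3*c)/3


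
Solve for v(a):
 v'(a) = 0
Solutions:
 v(a) = C1


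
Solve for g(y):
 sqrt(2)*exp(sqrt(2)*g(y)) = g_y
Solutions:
 g(y) = sqrt(2)*(2*log(-1/(C1 + sqrt(2)*y)) - log(2))/4


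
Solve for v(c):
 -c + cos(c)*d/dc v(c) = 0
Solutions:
 v(c) = C1 + Integral(c/cos(c), c)


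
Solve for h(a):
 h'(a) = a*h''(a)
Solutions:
 h(a) = C1 + C2*a^2


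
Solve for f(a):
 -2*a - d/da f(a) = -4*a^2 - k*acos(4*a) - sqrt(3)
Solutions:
 f(a) = C1 + 4*a^3/3 - a^2 + sqrt(3)*a + k*(a*acos(4*a) - sqrt(1 - 16*a^2)/4)


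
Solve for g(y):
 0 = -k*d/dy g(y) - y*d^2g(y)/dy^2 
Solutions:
 g(y) = C1 + y^(1 - re(k))*(C2*sin(log(y)*Abs(im(k))) + C3*cos(log(y)*im(k)))


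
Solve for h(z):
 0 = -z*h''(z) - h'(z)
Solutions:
 h(z) = C1 + C2*log(z)


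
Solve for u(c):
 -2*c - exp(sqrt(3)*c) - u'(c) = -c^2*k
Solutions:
 u(c) = C1 + c^3*k/3 - c^2 - sqrt(3)*exp(sqrt(3)*c)/3


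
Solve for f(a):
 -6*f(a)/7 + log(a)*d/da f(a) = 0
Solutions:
 f(a) = C1*exp(6*li(a)/7)


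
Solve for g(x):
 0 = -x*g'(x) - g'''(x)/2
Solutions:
 g(x) = C1 + Integral(C2*airyai(-2^(1/3)*x) + C3*airybi(-2^(1/3)*x), x)


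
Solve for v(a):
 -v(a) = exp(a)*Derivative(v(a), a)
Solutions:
 v(a) = C1*exp(exp(-a))


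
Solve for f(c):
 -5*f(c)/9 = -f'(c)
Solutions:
 f(c) = C1*exp(5*c/9)


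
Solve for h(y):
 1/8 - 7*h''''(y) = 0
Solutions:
 h(y) = C1 + C2*y + C3*y^2 + C4*y^3 + y^4/1344


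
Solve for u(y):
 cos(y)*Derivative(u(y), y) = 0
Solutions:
 u(y) = C1


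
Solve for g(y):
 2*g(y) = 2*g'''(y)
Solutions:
 g(y) = C3*exp(y) + (C1*sin(sqrt(3)*y/2) + C2*cos(sqrt(3)*y/2))*exp(-y/2)


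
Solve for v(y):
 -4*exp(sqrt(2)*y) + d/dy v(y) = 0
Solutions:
 v(y) = C1 + 2*sqrt(2)*exp(sqrt(2)*y)


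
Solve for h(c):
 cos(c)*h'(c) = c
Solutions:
 h(c) = C1 + Integral(c/cos(c), c)


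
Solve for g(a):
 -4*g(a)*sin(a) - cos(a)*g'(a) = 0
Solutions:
 g(a) = C1*cos(a)^4


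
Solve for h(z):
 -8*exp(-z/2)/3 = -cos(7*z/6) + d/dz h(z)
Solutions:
 h(z) = C1 + 6*sin(7*z/6)/7 + 16*exp(-z/2)/3


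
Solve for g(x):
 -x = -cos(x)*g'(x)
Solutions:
 g(x) = C1 + Integral(x/cos(x), x)


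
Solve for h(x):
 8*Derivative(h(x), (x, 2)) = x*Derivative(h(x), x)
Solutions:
 h(x) = C1 + C2*erfi(x/4)


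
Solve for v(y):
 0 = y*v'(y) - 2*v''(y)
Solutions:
 v(y) = C1 + C2*erfi(y/2)


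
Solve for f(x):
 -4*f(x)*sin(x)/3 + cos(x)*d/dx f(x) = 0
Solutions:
 f(x) = C1/cos(x)^(4/3)


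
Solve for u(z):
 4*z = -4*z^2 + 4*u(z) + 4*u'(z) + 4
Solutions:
 u(z) = C1*exp(-z) + z^2 - z


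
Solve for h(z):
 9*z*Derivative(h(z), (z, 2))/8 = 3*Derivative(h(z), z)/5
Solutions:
 h(z) = C1 + C2*z^(23/15)


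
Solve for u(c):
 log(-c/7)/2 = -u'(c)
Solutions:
 u(c) = C1 - c*log(-c)/2 + c*(1 + log(7))/2


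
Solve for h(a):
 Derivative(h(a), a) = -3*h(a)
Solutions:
 h(a) = C1*exp(-3*a)


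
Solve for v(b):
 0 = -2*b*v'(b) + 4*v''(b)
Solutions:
 v(b) = C1 + C2*erfi(b/2)


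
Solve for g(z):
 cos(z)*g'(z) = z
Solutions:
 g(z) = C1 + Integral(z/cos(z), z)


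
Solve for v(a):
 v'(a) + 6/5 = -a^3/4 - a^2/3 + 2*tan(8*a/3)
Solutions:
 v(a) = C1 - a^4/16 - a^3/9 - 6*a/5 - 3*log(cos(8*a/3))/4


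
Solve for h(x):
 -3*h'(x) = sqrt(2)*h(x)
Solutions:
 h(x) = C1*exp(-sqrt(2)*x/3)


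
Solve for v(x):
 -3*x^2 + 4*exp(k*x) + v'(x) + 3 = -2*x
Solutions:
 v(x) = C1 + x^3 - x^2 - 3*x - 4*exp(k*x)/k


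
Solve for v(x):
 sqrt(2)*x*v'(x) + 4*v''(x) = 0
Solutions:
 v(x) = C1 + C2*erf(2^(3/4)*x/4)


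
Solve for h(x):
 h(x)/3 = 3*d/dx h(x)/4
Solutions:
 h(x) = C1*exp(4*x/9)


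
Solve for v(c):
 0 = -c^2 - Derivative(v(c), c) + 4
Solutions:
 v(c) = C1 - c^3/3 + 4*c


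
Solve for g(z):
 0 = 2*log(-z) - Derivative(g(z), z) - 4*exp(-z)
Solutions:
 g(z) = C1 + 2*z*log(-z) - 2*z + 4*exp(-z)


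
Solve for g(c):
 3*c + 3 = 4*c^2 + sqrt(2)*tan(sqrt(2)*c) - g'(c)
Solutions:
 g(c) = C1 + 4*c^3/3 - 3*c^2/2 - 3*c - log(cos(sqrt(2)*c))


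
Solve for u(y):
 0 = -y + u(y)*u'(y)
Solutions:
 u(y) = -sqrt(C1 + y^2)
 u(y) = sqrt(C1 + y^2)


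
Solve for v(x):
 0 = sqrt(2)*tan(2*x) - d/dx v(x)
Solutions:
 v(x) = C1 - sqrt(2)*log(cos(2*x))/2


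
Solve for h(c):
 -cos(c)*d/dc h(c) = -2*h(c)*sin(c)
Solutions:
 h(c) = C1/cos(c)^2


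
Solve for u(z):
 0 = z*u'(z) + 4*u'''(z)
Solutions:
 u(z) = C1 + Integral(C2*airyai(-2^(1/3)*z/2) + C3*airybi(-2^(1/3)*z/2), z)


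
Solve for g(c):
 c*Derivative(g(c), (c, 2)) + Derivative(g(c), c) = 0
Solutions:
 g(c) = C1 + C2*log(c)


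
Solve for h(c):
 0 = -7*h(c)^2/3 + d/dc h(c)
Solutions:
 h(c) = -3/(C1 + 7*c)


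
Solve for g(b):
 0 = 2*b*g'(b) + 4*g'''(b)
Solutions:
 g(b) = C1 + Integral(C2*airyai(-2^(2/3)*b/2) + C3*airybi(-2^(2/3)*b/2), b)


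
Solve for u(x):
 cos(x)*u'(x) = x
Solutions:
 u(x) = C1 + Integral(x/cos(x), x)


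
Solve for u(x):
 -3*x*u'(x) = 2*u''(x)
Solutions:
 u(x) = C1 + C2*erf(sqrt(3)*x/2)


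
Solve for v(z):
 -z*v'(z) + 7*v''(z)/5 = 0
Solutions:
 v(z) = C1 + C2*erfi(sqrt(70)*z/14)


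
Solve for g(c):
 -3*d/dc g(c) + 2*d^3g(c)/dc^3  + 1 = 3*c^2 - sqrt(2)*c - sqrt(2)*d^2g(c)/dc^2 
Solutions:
 g(c) = C1 + C2*exp(c*(-sqrt(2) + sqrt(26))/4) + C3*exp(-c*(sqrt(2) + sqrt(26))/4) - c^3/3 - sqrt(2)*c^2/6 - 11*c/9


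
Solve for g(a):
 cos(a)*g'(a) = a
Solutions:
 g(a) = C1 + Integral(a/cos(a), a)


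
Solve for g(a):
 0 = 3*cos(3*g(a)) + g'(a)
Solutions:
 g(a) = -asin((C1 + exp(18*a))/(C1 - exp(18*a)))/3 + pi/3
 g(a) = asin((C1 + exp(18*a))/(C1 - exp(18*a)))/3


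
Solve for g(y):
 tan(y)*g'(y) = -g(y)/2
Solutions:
 g(y) = C1/sqrt(sin(y))


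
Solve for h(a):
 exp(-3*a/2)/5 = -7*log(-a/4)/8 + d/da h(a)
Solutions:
 h(a) = C1 + 7*a*log(-a)/8 + 7*a*(-2*log(2) - 1)/8 - 2*exp(-3*a/2)/15


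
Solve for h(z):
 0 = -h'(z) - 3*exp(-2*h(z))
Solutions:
 h(z) = log(-sqrt(C1 - 6*z))
 h(z) = log(C1 - 6*z)/2


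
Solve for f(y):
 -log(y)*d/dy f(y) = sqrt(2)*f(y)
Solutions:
 f(y) = C1*exp(-sqrt(2)*li(y))


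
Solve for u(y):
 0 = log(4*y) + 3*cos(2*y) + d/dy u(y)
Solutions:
 u(y) = C1 - y*log(y) - 2*y*log(2) + y - 3*sin(2*y)/2


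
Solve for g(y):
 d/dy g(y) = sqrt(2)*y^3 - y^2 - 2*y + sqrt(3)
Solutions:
 g(y) = C1 + sqrt(2)*y^4/4 - y^3/3 - y^2 + sqrt(3)*y


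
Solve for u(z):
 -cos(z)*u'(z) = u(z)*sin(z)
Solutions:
 u(z) = C1*cos(z)


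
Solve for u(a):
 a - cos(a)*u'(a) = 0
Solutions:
 u(a) = C1 + Integral(a/cos(a), a)


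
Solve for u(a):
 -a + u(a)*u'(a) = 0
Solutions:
 u(a) = -sqrt(C1 + a^2)
 u(a) = sqrt(C1 + a^2)


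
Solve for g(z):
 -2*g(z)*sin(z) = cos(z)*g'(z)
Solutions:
 g(z) = C1*cos(z)^2


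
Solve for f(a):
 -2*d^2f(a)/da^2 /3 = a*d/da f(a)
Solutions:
 f(a) = C1 + C2*erf(sqrt(3)*a/2)


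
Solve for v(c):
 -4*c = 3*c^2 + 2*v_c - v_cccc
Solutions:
 v(c) = C1 + C4*exp(2^(1/3)*c) - c^3/2 - c^2 + (C2*sin(2^(1/3)*sqrt(3)*c/2) + C3*cos(2^(1/3)*sqrt(3)*c/2))*exp(-2^(1/3)*c/2)


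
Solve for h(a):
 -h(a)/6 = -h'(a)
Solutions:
 h(a) = C1*exp(a/6)


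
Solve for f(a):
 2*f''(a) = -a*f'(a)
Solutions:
 f(a) = C1 + C2*erf(a/2)


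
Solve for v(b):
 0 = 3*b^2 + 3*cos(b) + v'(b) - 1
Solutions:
 v(b) = C1 - b^3 + b - 3*sin(b)


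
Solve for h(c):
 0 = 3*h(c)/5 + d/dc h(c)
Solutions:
 h(c) = C1*exp(-3*c/5)


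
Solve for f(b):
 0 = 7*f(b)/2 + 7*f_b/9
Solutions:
 f(b) = C1*exp(-9*b/2)


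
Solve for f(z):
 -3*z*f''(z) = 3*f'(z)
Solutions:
 f(z) = C1 + C2*log(z)


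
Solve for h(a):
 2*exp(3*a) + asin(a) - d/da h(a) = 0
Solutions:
 h(a) = C1 + a*asin(a) + sqrt(1 - a^2) + 2*exp(3*a)/3


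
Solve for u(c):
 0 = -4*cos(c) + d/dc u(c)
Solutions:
 u(c) = C1 + 4*sin(c)


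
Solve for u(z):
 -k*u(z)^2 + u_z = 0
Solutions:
 u(z) = -1/(C1 + k*z)


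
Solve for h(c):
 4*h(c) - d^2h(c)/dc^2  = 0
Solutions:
 h(c) = C1*exp(-2*c) + C2*exp(2*c)


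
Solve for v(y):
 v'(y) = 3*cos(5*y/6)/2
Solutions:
 v(y) = C1 + 9*sin(5*y/6)/5


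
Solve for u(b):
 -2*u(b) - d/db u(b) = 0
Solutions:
 u(b) = C1*exp(-2*b)


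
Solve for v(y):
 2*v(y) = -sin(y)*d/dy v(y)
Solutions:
 v(y) = C1*(cos(y) + 1)/(cos(y) - 1)


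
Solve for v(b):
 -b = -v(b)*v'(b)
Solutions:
 v(b) = -sqrt(C1 + b^2)
 v(b) = sqrt(C1 + b^2)


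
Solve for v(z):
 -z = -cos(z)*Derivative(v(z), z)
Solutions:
 v(z) = C1 + Integral(z/cos(z), z)


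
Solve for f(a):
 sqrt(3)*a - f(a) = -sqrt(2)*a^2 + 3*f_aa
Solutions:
 f(a) = C1*sin(sqrt(3)*a/3) + C2*cos(sqrt(3)*a/3) + sqrt(2)*a^2 + sqrt(3)*a - 6*sqrt(2)


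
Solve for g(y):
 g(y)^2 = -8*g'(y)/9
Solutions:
 g(y) = 8/(C1 + 9*y)


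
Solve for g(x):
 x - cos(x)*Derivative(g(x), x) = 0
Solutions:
 g(x) = C1 + Integral(x/cos(x), x)


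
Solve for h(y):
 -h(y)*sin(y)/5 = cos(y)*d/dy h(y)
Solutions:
 h(y) = C1*cos(y)^(1/5)


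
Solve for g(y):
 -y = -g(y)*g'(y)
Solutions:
 g(y) = -sqrt(C1 + y^2)
 g(y) = sqrt(C1 + y^2)


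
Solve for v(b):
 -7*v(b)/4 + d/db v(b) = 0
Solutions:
 v(b) = C1*exp(7*b/4)


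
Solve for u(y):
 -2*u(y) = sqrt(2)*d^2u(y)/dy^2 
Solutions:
 u(y) = C1*sin(2^(1/4)*y) + C2*cos(2^(1/4)*y)


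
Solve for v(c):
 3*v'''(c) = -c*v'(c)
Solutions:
 v(c) = C1 + Integral(C2*airyai(-3^(2/3)*c/3) + C3*airybi(-3^(2/3)*c/3), c)


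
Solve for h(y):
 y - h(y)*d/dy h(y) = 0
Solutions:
 h(y) = -sqrt(C1 + y^2)
 h(y) = sqrt(C1 + y^2)


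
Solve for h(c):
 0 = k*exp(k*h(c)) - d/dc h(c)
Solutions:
 h(c) = Piecewise((log(-1/(C1*k + c*k^2))/k, Ne(k, 0)), (nan, True))
 h(c) = Piecewise((C1 + c*k, Eq(k, 0)), (nan, True))


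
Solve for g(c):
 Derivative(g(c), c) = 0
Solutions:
 g(c) = C1


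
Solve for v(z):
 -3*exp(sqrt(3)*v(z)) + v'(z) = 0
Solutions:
 v(z) = sqrt(3)*(2*log(-1/(C1 + 3*z)) - log(3))/6


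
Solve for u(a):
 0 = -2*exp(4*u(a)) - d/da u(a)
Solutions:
 u(a) = log(-I*(1/(C1 + 8*a))^(1/4))
 u(a) = log(I*(1/(C1 + 8*a))^(1/4))
 u(a) = log(-(1/(C1 + 8*a))^(1/4))
 u(a) = log(1/(C1 + 8*a))/4


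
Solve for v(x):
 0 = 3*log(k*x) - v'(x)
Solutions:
 v(x) = C1 + 3*x*log(k*x) - 3*x


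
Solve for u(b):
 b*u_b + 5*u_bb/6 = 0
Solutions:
 u(b) = C1 + C2*erf(sqrt(15)*b/5)
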